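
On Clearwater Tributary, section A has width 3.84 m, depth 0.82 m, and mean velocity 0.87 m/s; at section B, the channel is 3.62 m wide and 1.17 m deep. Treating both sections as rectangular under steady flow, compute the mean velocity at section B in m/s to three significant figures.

0.647 m/s

Q = A₁V₁ = (3.84×0.82) × 0.87 = 2.739 m³/s
A₂ = 3.62 × 1.17 = 4.235 m²
V₂ = Q/A₂ = 2.739/4.235 = 0.6468 m/s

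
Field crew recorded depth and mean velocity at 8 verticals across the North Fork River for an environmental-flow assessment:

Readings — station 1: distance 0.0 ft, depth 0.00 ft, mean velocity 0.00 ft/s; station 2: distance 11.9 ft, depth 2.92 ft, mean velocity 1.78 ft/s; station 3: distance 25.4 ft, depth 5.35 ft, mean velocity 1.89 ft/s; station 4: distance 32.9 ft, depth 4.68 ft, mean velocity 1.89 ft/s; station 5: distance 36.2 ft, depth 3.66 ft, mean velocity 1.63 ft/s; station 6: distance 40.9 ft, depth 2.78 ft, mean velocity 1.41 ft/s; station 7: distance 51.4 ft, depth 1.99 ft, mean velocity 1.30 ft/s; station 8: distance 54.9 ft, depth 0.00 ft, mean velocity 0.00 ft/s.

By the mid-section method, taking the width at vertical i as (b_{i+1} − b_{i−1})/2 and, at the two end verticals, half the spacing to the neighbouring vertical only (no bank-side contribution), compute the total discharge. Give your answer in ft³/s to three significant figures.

292 ft³/s

w_2 = (25.4 − 0.0)/2 = 12.7 ft; q_2 = 1.78 × 2.92 × 12.7 = 66.01 ft³/s
w_3 = (32.9 − 11.9)/2 = 10.5 ft; q_3 = 1.89 × 5.35 × 10.5 = 106.2 ft³/s
w_4 = (36.2 − 25.4)/2 = 5.4 ft; q_4 = 1.89 × 4.68 × 5.4 = 47.76 ft³/s
w_5 = (40.9 − 32.9)/2 = 4 ft; q_5 = 1.63 × 3.66 × 4 = 23.86 ft³/s
w_6 = (51.4 − 36.2)/2 = 7.6 ft; q_6 = 1.41 × 2.78 × 7.6 = 29.79 ft³/s
w_7 = (54.9 − 40.9)/2 = 7 ft; q_7 = 1.30 × 1.99 × 7 = 18.11 ft³/s
Stations 1, 8 contribute zero (depth or velocity is 0).
Q = Σ qᵢ = 291.7 ft³/s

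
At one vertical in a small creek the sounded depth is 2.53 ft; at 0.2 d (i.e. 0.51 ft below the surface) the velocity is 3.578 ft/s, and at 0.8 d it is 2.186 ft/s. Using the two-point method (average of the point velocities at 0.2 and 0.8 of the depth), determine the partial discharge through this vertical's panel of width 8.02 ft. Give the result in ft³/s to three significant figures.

v̄ = (3.578 + 2.186) / 2 = 2.882 ft/s
q = v̄ × d × w = 2.882 × 2.53 × 8.02 = 58.48 ft³/s

58.5 ft³/s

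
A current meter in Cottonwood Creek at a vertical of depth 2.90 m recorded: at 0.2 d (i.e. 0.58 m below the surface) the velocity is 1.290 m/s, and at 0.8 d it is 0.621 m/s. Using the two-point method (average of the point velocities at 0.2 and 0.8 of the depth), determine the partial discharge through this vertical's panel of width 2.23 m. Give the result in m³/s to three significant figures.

6.18 m³/s

v̄ = (1.290 + 0.621) / 2 = 0.9555 m/s
q = v̄ × d × w = 0.9555 × 2.90 × 2.23 = 6.179 m³/s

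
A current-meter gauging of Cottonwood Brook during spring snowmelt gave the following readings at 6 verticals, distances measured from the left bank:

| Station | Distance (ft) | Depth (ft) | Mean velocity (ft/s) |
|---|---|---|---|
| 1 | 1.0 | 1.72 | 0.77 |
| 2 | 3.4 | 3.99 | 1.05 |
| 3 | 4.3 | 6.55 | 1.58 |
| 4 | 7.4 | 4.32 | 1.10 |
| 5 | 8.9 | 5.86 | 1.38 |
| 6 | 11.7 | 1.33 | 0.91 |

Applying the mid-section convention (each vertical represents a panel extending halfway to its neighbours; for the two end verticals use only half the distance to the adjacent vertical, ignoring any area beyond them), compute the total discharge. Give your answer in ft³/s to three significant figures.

59.2 ft³/s

w_1 = (3.4 − 1.0)/2 = 1.2 ft; q_1 = 0.77 × 1.72 × 1.2 = 1.589 ft³/s
w_2 = (4.3 − 1.0)/2 = 1.65 ft; q_2 = 1.05 × 3.99 × 1.65 = 6.913 ft³/s
w_3 = (7.4 − 3.4)/2 = 2 ft; q_3 = 1.58 × 6.55 × 2 = 20.70 ft³/s
w_4 = (8.9 − 4.3)/2 = 2.3 ft; q_4 = 1.10 × 4.32 × 2.3 = 10.93 ft³/s
w_5 = (11.7 − 7.4)/2 = 2.15 ft; q_5 = 1.38 × 5.86 × 2.15 = 17.39 ft³/s
w_6 = (11.7 − 8.9)/2 = 1.4 ft; q_6 = 0.91 × 1.33 × 1.4 = 1.694 ft³/s
Q = Σ qᵢ = 59.21 ft³/s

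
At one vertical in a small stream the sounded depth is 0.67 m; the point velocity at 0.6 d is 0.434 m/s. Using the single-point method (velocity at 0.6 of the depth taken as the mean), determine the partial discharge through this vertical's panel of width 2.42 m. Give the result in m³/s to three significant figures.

0.704 m³/s

v̄ = v₀.₆ = 0.434 m/s
q = v̄ × d × w = 0.4340 × 0.67 × 2.42 = 0.7037 m³/s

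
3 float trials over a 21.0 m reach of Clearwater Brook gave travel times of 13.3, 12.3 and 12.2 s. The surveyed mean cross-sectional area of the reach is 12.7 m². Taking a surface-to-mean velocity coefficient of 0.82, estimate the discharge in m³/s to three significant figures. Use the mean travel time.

t̄ = (13.3 + 12.3 + 12.2) / 3 = 12.6 s
v_surface = L / t̄ = 21.0 / 12.6 = 1.667 m/s
v_mean = 0.82 × 1.667 = 1.367 m/s
Q = A × v_mean = 12.7 × 1.367 = 17.36 m³/s

17.4 m³/s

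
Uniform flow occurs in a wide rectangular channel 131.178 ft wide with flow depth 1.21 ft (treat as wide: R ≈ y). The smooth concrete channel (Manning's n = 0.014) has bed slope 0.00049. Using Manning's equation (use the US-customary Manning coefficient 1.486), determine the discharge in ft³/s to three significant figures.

A = b·y = 131.178 × 1.21 = 158.7 ft²
Wide channel: R ≈ y = 1.21 ft
Q = (1.486/n)·A·R^(2/3)·S^(1/2) = (1.486/0.014) × 158.7 × 1.210^(2/3) × 0.00049^(1/2) = 423.5 ft³/s

423 ft³/s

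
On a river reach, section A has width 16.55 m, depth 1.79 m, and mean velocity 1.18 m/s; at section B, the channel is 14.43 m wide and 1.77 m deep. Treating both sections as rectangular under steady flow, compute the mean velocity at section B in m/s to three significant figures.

1.37 m/s

Q = A₁V₁ = (16.55×1.79) × 1.18 = 34.96 m³/s
A₂ = 14.43 × 1.77 = 25.54 m²
V₂ = Q/A₂ = 34.96/25.54 = 1.369 m/s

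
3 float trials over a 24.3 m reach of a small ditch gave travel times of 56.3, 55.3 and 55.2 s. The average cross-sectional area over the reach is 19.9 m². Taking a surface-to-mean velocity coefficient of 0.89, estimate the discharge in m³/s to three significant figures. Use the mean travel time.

7.74 m³/s

t̄ = (56.3 + 55.3 + 55.2) / 3 = 55.6 s
v_surface = L / t̄ = 24.3 / 55.6 = 0.4371 m/s
v_mean = 0.89 × 0.4371 = 0.3890 m/s
Q = A × v_mean = 19.9 × 0.3890 = 7.741 m³/s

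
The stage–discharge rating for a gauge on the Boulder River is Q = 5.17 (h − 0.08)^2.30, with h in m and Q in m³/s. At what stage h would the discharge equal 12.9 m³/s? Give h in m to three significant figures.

h − h₀ = (Q/C)^(1/b) = (12.9/5.17)^(1/2.30) = 1.488 m
h = 0.08 + 1.488 = 1.568 m

1.57 m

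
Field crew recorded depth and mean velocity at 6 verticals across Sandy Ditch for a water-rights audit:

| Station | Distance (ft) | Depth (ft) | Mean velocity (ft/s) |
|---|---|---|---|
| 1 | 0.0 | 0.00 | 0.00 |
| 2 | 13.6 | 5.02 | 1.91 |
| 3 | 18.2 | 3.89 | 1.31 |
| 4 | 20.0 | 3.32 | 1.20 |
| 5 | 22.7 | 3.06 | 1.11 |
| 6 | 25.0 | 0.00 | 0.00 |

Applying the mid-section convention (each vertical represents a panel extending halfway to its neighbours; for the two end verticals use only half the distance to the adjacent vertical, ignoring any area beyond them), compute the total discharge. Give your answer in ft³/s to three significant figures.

w_2 = (18.2 − 0.0)/2 = 9.1 ft; q_2 = 1.91 × 5.02 × 9.1 = 87.25 ft³/s
w_3 = (20.0 − 13.6)/2 = 3.2 ft; q_3 = 1.31 × 3.89 × 3.2 = 16.31 ft³/s
w_4 = (22.7 − 18.2)/2 = 2.25 ft; q_4 = 1.20 × 3.32 × 2.25 = 8.964 ft³/s
w_5 = (25.0 − 20.0)/2 = 2.5 ft; q_5 = 1.11 × 3.06 × 2.5 = 8.492 ft³/s
Stations 1, 6 contribute zero (depth or velocity is 0).
Q = Σ qᵢ = 121.0 ft³/s

121 ft³/s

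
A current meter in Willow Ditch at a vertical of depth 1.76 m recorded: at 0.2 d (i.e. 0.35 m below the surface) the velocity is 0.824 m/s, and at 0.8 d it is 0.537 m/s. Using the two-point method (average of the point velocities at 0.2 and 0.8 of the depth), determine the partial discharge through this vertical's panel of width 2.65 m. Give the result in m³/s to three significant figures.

3.17 m³/s

v̄ = (0.824 + 0.537) / 2 = 0.6805 m/s
q = v̄ × d × w = 0.6805 × 1.76 × 2.65 = 3.174 m³/s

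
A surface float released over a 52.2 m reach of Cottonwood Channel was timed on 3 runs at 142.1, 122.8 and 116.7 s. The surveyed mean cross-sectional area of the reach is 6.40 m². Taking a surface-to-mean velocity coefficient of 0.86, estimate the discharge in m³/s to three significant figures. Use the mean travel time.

t̄ = (142.1 + 122.8 + 116.7) / 3 = 127.2 s
v_surface = L / t̄ = 52.2 / 127.2 = 0.4104 m/s
v_mean = 0.86 × 0.4104 = 0.3529 m/s
Q = A × v_mean = 6.40 × 0.3529 = 2.259 m³/s

2.26 m³/s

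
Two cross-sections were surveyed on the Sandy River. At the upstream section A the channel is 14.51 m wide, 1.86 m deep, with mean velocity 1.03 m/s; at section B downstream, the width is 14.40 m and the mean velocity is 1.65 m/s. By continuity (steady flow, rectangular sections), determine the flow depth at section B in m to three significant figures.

Q = A₁V₁ = (14.51×1.86) × 1.03 = 27.80 m³/s
d₂ = Q/(b₂ V₂) = 27.80/(14.40×1.65) = 1.170 m

1.17 m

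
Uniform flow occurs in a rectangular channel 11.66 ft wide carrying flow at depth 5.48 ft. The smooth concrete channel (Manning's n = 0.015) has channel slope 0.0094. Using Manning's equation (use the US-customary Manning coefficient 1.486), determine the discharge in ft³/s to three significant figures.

A = b·y = 11.66 × 5.48 = 63.90 ft²
P = b + 2y = 11.66 + 2×5.48 = 22.62 ft
R = A/P = 63.90/22.62 = 2.825 ft
Q = (1.486/n)·A·R^(2/3)·S^(1/2) = (1.486/0.015) × 63.90 × 2.825^(2/3) × 0.0094^(1/2) = 1226 ft³/s

1230 ft³/s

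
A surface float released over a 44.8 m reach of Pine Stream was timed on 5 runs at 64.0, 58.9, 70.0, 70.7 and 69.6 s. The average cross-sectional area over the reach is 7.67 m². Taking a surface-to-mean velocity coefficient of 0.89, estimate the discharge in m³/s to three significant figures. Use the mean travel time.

4.59 m³/s

t̄ = (64.0 + 58.9 + 70.0 + 70.7 + 69.6) / 5 = 66.64 s
v_surface = L / t̄ = 44.8 / 66.64 = 0.6723 m/s
v_mean = 0.89 × 0.6723 = 0.5983 m/s
Q = A × v_mean = 7.67 × 0.5983 = 4.589 m³/s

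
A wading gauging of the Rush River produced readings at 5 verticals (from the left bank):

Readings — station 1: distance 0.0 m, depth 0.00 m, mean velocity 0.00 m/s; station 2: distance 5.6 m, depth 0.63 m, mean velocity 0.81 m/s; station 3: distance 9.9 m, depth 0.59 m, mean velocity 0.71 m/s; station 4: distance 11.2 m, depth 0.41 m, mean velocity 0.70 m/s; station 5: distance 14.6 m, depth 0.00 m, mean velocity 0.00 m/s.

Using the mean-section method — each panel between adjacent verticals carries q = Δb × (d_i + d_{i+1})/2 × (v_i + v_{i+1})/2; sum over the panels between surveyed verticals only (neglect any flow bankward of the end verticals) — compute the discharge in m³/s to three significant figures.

3.41 m³/s

Panel 1-2: Δb = 5.6 m, d̄ = (0.00+0.63)/2 = 0.315, v̄ = (0.00+0.81)/2 = 0.405 → q = 5.6×0.315×0.405 = 0.7144 m³/s
Panel 2-3: Δb = 4.3 m, d̄ = (0.63+0.59)/2 = 0.61, v̄ = (0.81+0.71)/2 = 0.76 → q = 4.3×0.61×0.76 = 1.993 m³/s
Panel 3-4: Δb = 1.3 m, d̄ = (0.59+0.41)/2 = 0.5, v̄ = (0.71+0.70)/2 = 0.705 → q = 1.3×0.5×0.705 = 0.4583 m³/s
Panel 4-5: Δb = 3.4 m, d̄ = (0.41+0.00)/2 = 0.205, v̄ = (0.70+0.00)/2 = 0.35 → q = 3.4×0.205×0.35 = 0.2440 m³/s
Q = Σ q = 3.410 m³/s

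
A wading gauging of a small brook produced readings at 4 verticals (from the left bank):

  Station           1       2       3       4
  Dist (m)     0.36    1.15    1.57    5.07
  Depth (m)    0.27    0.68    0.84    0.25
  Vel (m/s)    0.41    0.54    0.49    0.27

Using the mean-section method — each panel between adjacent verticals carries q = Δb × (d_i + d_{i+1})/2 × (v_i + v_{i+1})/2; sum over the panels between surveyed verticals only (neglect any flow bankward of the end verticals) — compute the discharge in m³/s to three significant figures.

Panel 1-2: Δb = 0.79 m, d̄ = (0.27+0.68)/2 = 0.475, v̄ = (0.41+0.54)/2 = 0.475 → q = 0.79×0.475×0.475 = 0.1782 m³/s
Panel 2-3: Δb = 0.42 m, d̄ = (0.68+0.84)/2 = 0.76, v̄ = (0.54+0.49)/2 = 0.515 → q = 0.42×0.76×0.515 = 0.1644 m³/s
Panel 3-4: Δb = 3.5 m, d̄ = (0.84+0.25)/2 = 0.545, v̄ = (0.49+0.27)/2 = 0.38 → q = 3.5×0.545×0.38 = 0.7249 m³/s
Q = Σ q = 1.067 m³/s

1.07 m³/s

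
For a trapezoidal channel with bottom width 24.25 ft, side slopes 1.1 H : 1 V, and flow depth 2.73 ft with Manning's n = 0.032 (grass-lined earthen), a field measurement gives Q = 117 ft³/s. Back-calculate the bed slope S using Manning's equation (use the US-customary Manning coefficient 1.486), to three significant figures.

0.000378

A = (b + z·y)·y = (24.25 + 1.1×2.73)×2.73 = 74.40 ft²
P = b + 2y√(1+z²) = 24.25 + 2×2.73×√(1+1.1²) = 32.37 ft
R = A/P = 74.40/32.37 = 2.299 ft
S = (Q·n / (1.486·A·R^(2/3)))² = (117×0.032 / (1.486×74.40×1.742))² = 0.0003780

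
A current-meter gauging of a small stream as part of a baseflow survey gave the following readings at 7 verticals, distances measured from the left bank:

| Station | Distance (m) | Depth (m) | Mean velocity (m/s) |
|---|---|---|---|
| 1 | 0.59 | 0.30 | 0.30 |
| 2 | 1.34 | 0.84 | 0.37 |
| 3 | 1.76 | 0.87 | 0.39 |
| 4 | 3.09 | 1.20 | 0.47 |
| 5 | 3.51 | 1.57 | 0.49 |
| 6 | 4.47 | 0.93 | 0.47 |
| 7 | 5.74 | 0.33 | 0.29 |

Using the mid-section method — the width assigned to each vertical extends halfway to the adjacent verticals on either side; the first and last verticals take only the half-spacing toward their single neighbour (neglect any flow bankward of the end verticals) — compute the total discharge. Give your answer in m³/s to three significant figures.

w_1 = (1.34 − 0.59)/2 = 0.375 m; q_1 = 0.30 × 0.30 × 0.375 = 0.03375 m³/s
w_2 = (1.76 − 0.59)/2 = 0.585 m; q_2 = 0.37 × 0.84 × 0.585 = 0.1818 m³/s
w_3 = (3.09 − 1.34)/2 = 0.875 m; q_3 = 0.39 × 0.87 × 0.875 = 0.2969 m³/s
w_4 = (3.51 − 1.76)/2 = 0.875 m; q_4 = 0.47 × 1.20 × 0.875 = 0.4935 m³/s
w_5 = (4.47 − 3.09)/2 = 0.69 m; q_5 = 0.49 × 1.57 × 0.69 = 0.5308 m³/s
w_6 = (5.74 − 3.51)/2 = 1.115 m; q_6 = 0.47 × 0.93 × 1.115 = 0.4874 m³/s
w_7 = (5.74 − 4.47)/2 = 0.635 m; q_7 = 0.29 × 0.33 × 0.635 = 0.06077 m³/s
Q = Σ qᵢ = 2.085 m³/s

2.08 m³/s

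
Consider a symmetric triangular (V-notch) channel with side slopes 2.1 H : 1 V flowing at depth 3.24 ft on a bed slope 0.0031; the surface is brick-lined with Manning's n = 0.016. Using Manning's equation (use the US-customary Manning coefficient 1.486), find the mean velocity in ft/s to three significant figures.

6.66 ft/s

A = z·y² = 2.1×3.24² = 22.04 ft²
P = 2y√(1+z²) = 2×3.24×√(1+2.1²) = 15.07 ft
R = A/P = 22.04/15.07 = 1.463 ft
Q = (1.486/n)·A·R^(2/3)·S^(1/2) = (1.486/0.016) × 22.04 × 1.463^(2/3) × 0.0031^(1/2) = 146.9 ft³/s
V = Q/A = 146.9/22.04 = 6.663 ft/s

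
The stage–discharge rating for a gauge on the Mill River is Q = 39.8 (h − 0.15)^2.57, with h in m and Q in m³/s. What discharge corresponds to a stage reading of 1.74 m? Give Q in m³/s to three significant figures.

Q = 39.8 × (1.74 − 0.15)^2.57 = 39.8 × 1.59^2.57 = 131.1 m³/s

131 m³/s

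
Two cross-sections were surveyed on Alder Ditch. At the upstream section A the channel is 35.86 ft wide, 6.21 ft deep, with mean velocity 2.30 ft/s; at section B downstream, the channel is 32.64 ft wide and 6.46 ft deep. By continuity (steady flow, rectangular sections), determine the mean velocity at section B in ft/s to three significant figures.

Q = A₁V₁ = (35.86×6.21) × 2.30 = 512.2 ft³/s
A₂ = 32.64 × 6.46 = 210.9 ft²
V₂ = Q/A₂ = 512.2/210.9 = 2.429 ft/s

2.43 ft/s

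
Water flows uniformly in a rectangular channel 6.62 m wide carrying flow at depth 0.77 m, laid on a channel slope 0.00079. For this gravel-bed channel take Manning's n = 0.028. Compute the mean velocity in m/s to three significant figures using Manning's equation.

0.734 m/s

A = b·y = 6.62 × 0.77 = 5.097 m²
P = b + 2y = 6.62 + 2×0.77 = 8.160 m
R = A/P = 5.097/8.160 = 0.6247 m
Q = (1/n)·A·R^(2/3)·S^(1/2) = (1/0.028) × 5.097 × 0.6247^(2/3) × 0.00079^(1/2) = 3.739 m³/s
V = Q/A = 3.739/5.097 = 0.7335 m/s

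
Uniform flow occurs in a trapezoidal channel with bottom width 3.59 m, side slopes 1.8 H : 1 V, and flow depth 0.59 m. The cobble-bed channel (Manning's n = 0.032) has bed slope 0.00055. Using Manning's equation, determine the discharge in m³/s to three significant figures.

1.19 m³/s

A = (b + z·y)·y = (3.59 + 1.8×0.59)×0.59 = 2.745 m²
P = b + 2y√(1+z²) = 3.59 + 2×0.59×√(1+1.8²) = 6.020 m
R = A/P = 2.745/6.020 = 0.4559 m
Q = (1/n)·A·R^(2/3)·S^(1/2) = (1/0.032) × 2.745 × 0.4559^(2/3) × 0.00055^(1/2) = 1.192 m³/s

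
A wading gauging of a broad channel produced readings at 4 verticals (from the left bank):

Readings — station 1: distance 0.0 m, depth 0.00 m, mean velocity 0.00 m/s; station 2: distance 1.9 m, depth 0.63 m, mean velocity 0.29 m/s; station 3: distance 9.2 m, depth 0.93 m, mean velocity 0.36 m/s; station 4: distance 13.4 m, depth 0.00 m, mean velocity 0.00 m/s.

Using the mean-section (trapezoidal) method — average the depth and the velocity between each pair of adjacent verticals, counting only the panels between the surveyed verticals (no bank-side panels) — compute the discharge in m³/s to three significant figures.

2.29 m³/s

Panel 1-2: Δb = 1.9 m, d̄ = (0.00+0.63)/2 = 0.315, v̄ = (0.00+0.29)/2 = 0.145 → q = 1.9×0.315×0.145 = 0.08678 m³/s
Panel 2-3: Δb = 7.3 m, d̄ = (0.63+0.93)/2 = 0.78, v̄ = (0.29+0.36)/2 = 0.325 → q = 7.3×0.78×0.325 = 1.851 m³/s
Panel 3-4: Δb = 4.2 m, d̄ = (0.93+0.00)/2 = 0.465, v̄ = (0.36+0.00)/2 = 0.18 → q = 4.2×0.465×0.18 = 0.3515 m³/s
Q = Σ q = 2.289 m³/s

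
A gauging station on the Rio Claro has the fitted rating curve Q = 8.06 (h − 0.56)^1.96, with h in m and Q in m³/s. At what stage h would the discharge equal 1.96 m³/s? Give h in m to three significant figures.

1.05 m

h − h₀ = (Q/C)^(1/b) = (1.96/8.06)^(1/1.96) = 0.4861 m
h = 0.56 + 0.4861 = 1.046 m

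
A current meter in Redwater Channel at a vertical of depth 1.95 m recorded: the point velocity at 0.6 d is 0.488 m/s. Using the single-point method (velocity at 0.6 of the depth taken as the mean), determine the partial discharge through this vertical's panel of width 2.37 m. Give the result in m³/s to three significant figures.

2.26 m³/s

v̄ = v₀.₆ = 0.488 m/s
q = v̄ × d × w = 0.4880 × 1.95 × 2.37 = 2.255 m³/s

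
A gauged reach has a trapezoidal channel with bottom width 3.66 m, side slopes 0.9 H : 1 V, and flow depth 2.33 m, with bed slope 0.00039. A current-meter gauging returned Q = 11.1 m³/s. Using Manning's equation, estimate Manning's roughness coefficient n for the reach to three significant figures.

A = (b + z·y)·y = (3.66 + 0.9×2.33)×2.33 = 13.41 m²
P = b + 2y√(1+z²) = 3.66 + 2×2.33×√(1+0.9²) = 9.929 m
R = A/P = 13.41/9.929 = 1.351 m
n = (1/Q)·A·R^(2/3)·S^(1/2) = (1/11.1) × 13.41 × 1.222 × 0.01975 = 0.02916

0.0292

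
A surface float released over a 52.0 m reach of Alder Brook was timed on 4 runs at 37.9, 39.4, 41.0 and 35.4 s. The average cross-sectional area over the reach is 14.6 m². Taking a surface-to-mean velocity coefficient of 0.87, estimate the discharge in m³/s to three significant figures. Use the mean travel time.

t̄ = (37.9 + 39.4 + 41.0 + 35.4) / 4 = 38.425 s
v_surface = L / t̄ = 52.0 / 38.425 = 1.353 m/s
v_mean = 0.87 × 1.353 = 1.177 m/s
Q = A × v_mean = 14.6 × 1.177 = 17.19 m³/s

17.2 m³/s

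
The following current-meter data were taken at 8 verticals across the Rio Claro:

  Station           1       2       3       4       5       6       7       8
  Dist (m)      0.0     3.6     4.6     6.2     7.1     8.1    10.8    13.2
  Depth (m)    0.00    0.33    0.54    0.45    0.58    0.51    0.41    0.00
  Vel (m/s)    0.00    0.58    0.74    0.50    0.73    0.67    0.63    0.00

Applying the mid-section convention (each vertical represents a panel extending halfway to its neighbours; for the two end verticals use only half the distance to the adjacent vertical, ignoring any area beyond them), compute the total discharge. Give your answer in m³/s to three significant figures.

2.93 m³/s

w_2 = (4.6 − 0.0)/2 = 2.3 m; q_2 = 0.58 × 0.33 × 2.3 = 0.4402 m³/s
w_3 = (6.2 − 3.6)/2 = 1.3 m; q_3 = 0.74 × 0.54 × 1.3 = 0.5195 m³/s
w_4 = (7.1 − 4.6)/2 = 1.25 m; q_4 = 0.50 × 0.45 × 1.25 = 0.2813 m³/s
w_5 = (8.1 − 6.2)/2 = 0.95 m; q_5 = 0.73 × 0.58 × 0.95 = 0.4022 m³/s
w_6 = (10.8 − 7.1)/2 = 1.85 m; q_6 = 0.67 × 0.51 × 1.85 = 0.6321 m³/s
w_7 = (13.2 − 8.1)/2 = 2.55 m; q_7 = 0.63 × 0.41 × 2.55 = 0.6587 m³/s
Stations 1, 8 contribute zero (depth or velocity is 0).
Q = Σ qᵢ = 2.934 m³/s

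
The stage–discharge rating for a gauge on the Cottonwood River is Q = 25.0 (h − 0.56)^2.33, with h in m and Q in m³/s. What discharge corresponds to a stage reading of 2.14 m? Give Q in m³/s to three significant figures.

Q = 25.0 × (2.14 − 0.56)^2.33 = 25.0 × 1.58^2.33 = 72.58 m³/s

72.6 m³/s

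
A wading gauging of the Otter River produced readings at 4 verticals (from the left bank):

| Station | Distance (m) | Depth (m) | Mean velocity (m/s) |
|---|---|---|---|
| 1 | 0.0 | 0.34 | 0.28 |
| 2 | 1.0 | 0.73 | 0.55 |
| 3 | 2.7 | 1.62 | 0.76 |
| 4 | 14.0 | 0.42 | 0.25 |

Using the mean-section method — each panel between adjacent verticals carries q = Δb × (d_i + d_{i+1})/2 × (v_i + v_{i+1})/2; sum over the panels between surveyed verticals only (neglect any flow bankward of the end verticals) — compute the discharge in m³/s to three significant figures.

Panel 1-2: Δb = 1 m, d̄ = (0.34+0.73)/2 = 0.535, v̄ = (0.28+0.55)/2 = 0.415 → q = 1×0.535×0.415 = 0.2220 m³/s
Panel 2-3: Δb = 1.7 m, d̄ = (0.73+1.62)/2 = 1.175, v̄ = (0.55+0.76)/2 = 0.655 → q = 1.7×1.175×0.655 = 1.308 m³/s
Panel 3-4: Δb = 11.3 m, d̄ = (1.62+0.42)/2 = 1.02, v̄ = (0.76+0.25)/2 = 0.505 → q = 11.3×1.02×0.505 = 5.821 m³/s
Q = Σ q = 7.351 m³/s

7.35 m³/s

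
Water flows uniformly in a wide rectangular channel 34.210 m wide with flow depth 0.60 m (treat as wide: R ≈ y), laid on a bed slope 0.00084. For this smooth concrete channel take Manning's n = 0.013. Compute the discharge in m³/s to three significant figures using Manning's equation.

32.6 m³/s

A = b·y = 34.210 × 0.60 = 20.53 m²
Wide channel: R ≈ y = 0.60 m
Q = (1/n)·A·R^(2/3)·S^(1/2) = (1/0.013) × 20.53 × 0.6000^(2/3) × 0.00084^(1/2) = 32.55 m³/s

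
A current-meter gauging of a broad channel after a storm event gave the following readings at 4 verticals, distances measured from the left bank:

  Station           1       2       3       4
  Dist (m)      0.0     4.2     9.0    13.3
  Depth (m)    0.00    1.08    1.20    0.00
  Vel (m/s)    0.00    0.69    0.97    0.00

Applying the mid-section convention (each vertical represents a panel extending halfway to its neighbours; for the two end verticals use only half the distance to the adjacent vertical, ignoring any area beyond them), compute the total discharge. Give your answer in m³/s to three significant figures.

w_2 = (9.0 − 0.0)/2 = 4.5 m; q_2 = 0.69 × 1.08 × 4.5 = 3.353 m³/s
w_3 = (13.3 − 4.2)/2 = 4.55 m; q_3 = 0.97 × 1.20 × 4.55 = 5.296 m³/s
Stations 1, 4 contribute zero (depth or velocity is 0).
Q = Σ qᵢ = 8.650 m³/s

8.65 m³/s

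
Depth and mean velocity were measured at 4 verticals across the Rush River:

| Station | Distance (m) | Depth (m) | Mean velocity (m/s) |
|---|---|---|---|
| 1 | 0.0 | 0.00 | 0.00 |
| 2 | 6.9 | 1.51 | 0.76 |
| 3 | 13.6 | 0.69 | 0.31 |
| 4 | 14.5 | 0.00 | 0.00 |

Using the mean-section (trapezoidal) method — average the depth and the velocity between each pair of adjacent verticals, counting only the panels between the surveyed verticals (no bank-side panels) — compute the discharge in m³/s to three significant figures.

Panel 1-2: Δb = 6.9 m, d̄ = (0.00+1.51)/2 = 0.755, v̄ = (0.00+0.76)/2 = 0.38 → q = 6.9×0.755×0.38 = 1.980 m³/s
Panel 2-3: Δb = 6.7 m, d̄ = (1.51+0.69)/2 = 1.1, v̄ = (0.76+0.31)/2 = 0.535 → q = 6.7×1.1×0.535 = 3.943 m³/s
Panel 3-4: Δb = 0.9 m, d̄ = (0.69+0.00)/2 = 0.345, v̄ = (0.31+0.00)/2 = 0.155 → q = 0.9×0.345×0.155 = 0.04813 m³/s
Q = Σ q = 5.971 m³/s

5.97 m³/s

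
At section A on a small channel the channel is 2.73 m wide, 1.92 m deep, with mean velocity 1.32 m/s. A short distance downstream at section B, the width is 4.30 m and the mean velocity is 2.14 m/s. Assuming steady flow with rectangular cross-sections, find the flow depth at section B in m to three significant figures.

Q = A₁V₁ = (2.73×1.92) × 1.32 = 6.919 m³/s
d₂ = Q/(b₂ V₂) = 6.919/(4.30×2.14) = 0.7519 m

0.752 m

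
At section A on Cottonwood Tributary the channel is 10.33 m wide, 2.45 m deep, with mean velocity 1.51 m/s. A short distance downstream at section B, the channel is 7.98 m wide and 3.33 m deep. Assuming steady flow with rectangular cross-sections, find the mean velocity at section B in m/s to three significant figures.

Q = A₁V₁ = (10.33×2.45) × 1.51 = 38.22 m³/s
A₂ = 7.98 × 3.33 = 26.57 m²
V₂ = Q/A₂ = 38.22/26.57 = 1.438 m/s

1.44 m/s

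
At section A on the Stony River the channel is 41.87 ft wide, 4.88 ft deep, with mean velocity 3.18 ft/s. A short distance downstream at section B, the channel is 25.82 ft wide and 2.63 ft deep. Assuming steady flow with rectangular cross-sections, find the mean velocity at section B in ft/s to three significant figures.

9.57 ft/s

Q = A₁V₁ = (41.87×4.88) × 3.18 = 649.8 ft³/s
A₂ = 25.82 × 2.63 = 67.91 ft²
V₂ = Q/A₂ = 649.8/67.91 = 9.568 ft/s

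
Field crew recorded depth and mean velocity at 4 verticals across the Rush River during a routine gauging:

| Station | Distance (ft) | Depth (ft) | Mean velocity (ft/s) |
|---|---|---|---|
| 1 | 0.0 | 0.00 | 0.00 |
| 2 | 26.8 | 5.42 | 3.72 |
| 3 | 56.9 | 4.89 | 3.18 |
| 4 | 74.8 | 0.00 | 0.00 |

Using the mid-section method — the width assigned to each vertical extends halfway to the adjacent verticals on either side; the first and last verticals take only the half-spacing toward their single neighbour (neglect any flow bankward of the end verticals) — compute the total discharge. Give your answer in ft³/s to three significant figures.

w_2 = (56.9 − 0.0)/2 = 28.45 ft; q_2 = 3.72 × 5.42 × 28.45 = 573.6 ft³/s
w_3 = (74.8 − 26.8)/2 = 24 ft; q_3 = 3.18 × 4.89 × 24 = 373.2 ft³/s
Stations 1, 4 contribute zero (depth or velocity is 0).
Q = Σ qᵢ = 946.8 ft³/s

947 ft³/s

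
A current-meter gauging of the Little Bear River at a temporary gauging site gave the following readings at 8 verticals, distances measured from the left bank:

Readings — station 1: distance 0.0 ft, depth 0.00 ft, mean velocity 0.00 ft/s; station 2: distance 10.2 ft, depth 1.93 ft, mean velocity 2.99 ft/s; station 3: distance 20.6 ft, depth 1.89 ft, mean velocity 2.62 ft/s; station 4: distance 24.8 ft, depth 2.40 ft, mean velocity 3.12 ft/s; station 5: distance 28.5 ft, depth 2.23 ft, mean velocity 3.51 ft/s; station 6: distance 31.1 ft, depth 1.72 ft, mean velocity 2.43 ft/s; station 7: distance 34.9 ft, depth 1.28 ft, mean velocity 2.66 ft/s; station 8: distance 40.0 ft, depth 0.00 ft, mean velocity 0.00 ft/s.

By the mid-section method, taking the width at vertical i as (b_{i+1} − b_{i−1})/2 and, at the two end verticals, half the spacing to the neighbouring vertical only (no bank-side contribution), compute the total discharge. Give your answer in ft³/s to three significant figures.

178 ft³/s

w_2 = (20.6 − 0.0)/2 = 10.3 ft; q_2 = 2.99 × 1.93 × 10.3 = 59.44 ft³/s
w_3 = (24.8 − 10.2)/2 = 7.3 ft; q_3 = 2.62 × 1.89 × 7.3 = 36.15 ft³/s
w_4 = (28.5 − 20.6)/2 = 3.95 ft; q_4 = 3.12 × 2.40 × 3.95 = 29.58 ft³/s
w_5 = (31.1 − 24.8)/2 = 3.15 ft; q_5 = 3.51 × 2.23 × 3.15 = 24.66 ft³/s
w_6 = (34.9 − 28.5)/2 = 3.2 ft; q_6 = 2.43 × 1.72 × 3.2 = 13.37 ft³/s
w_7 = (40.0 − 31.1)/2 = 4.45 ft; q_7 = 2.66 × 1.28 × 4.45 = 15.15 ft³/s
Stations 1, 8 contribute zero (depth or velocity is 0).
Q = Σ qᵢ = 178.3 ft³/s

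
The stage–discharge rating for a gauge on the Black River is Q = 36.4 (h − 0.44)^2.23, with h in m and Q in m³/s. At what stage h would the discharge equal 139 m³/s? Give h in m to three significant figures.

h − h₀ = (Q/C)^(1/b) = (139/36.4)^(1/2.23) = 1.824 m
h = 0.44 + 1.824 = 2.264 m

2.26 m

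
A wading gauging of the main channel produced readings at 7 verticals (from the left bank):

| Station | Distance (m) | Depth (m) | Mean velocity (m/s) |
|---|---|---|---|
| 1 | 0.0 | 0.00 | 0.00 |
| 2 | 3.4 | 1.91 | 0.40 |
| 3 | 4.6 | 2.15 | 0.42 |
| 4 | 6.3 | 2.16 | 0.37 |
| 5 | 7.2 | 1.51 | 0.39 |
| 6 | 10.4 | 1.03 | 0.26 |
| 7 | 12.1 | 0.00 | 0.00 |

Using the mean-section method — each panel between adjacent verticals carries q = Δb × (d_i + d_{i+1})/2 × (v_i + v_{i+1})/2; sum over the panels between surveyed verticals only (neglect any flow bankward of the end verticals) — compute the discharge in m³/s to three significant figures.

Panel 1-2: Δb = 3.4 m, d̄ = (0.00+1.91)/2 = 0.955, v̄ = (0.00+0.40)/2 = 0.2 → q = 3.4×0.955×0.2 = 0.6494 m³/s
Panel 2-3: Δb = 1.2 m, d̄ = (1.91+2.15)/2 = 2.03, v̄ = (0.40+0.42)/2 = 0.41 → q = 1.2×2.03×0.41 = 0.9988 m³/s
Panel 3-4: Δb = 1.7 m, d̄ = (2.15+2.16)/2 = 2.155, v̄ = (0.42+0.37)/2 = 0.395 → q = 1.7×2.155×0.395 = 1.447 m³/s
Panel 4-5: Δb = 0.9 m, d̄ = (2.16+1.51)/2 = 1.835, v̄ = (0.37+0.39)/2 = 0.38 → q = 0.9×1.835×0.38 = 0.6276 m³/s
Panel 5-6: Δb = 3.2 m, d̄ = (1.51+1.03)/2 = 1.27, v̄ = (0.39+0.26)/2 = 0.325 → q = 3.2×1.27×0.325 = 1.321 m³/s
Panel 6-7: Δb = 1.7 m, d̄ = (1.03+0.00)/2 = 0.515, v̄ = (0.26+0.00)/2 = 0.13 → q = 1.7×0.515×0.13 = 0.1138 m³/s
Q = Σ q = 5.157 m³/s

5.16 m³/s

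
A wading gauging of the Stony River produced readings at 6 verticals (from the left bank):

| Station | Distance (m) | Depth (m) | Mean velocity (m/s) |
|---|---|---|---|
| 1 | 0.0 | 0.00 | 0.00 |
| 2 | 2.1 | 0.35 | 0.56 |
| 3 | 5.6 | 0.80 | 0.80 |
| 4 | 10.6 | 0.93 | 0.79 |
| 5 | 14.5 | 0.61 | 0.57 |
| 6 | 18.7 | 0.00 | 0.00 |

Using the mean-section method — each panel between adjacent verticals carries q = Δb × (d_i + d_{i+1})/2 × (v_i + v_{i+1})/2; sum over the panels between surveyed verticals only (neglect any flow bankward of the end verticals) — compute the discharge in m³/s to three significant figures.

Panel 1-2: Δb = 2.1 m, d̄ = (0.00+0.35)/2 = 0.175, v̄ = (0.00+0.56)/2 = 0.28 → q = 2.1×0.175×0.28 = 0.1029 m³/s
Panel 2-3: Δb = 3.5 m, d̄ = (0.35+0.80)/2 = 0.575, v̄ = (0.56+0.80)/2 = 0.68 → q = 3.5×0.575×0.68 = 1.369 m³/s
Panel 3-4: Δb = 5 m, d̄ = (0.80+0.93)/2 = 0.865, v̄ = (0.80+0.79)/2 = 0.795 → q = 5×0.865×0.795 = 3.438 m³/s
Panel 4-5: Δb = 3.9 m, d̄ = (0.93+0.61)/2 = 0.77, v̄ = (0.79+0.57)/2 = 0.68 → q = 3.9×0.77×0.68 = 2.042 m³/s
Panel 5-6: Δb = 4.2 m, d̄ = (0.61+0.00)/2 = 0.305, v̄ = (0.57+0.00)/2 = 0.285 → q = 4.2×0.305×0.285 = 0.3651 m³/s
Q = Σ q = 7.317 m³/s

7.32 m³/s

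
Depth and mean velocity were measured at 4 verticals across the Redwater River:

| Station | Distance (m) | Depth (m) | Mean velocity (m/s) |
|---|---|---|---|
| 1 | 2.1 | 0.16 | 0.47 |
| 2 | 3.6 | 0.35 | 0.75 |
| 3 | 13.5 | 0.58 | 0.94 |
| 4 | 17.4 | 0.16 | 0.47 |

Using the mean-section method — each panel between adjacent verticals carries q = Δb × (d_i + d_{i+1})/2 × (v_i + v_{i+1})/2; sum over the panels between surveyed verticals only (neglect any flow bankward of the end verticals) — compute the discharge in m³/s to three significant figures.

5.14 m³/s

Panel 1-2: Δb = 1.5 m, d̄ = (0.16+0.35)/2 = 0.255, v̄ = (0.47+0.75)/2 = 0.61 → q = 1.5×0.255×0.61 = 0.2333 m³/s
Panel 2-3: Δb = 9.9 m, d̄ = (0.35+0.58)/2 = 0.465, v̄ = (0.75+0.94)/2 = 0.845 → q = 9.9×0.465×0.845 = 3.890 m³/s
Panel 3-4: Δb = 3.9 m, d̄ = (0.58+0.16)/2 = 0.37, v̄ = (0.94+0.47)/2 = 0.705 → q = 3.9×0.37×0.705 = 1.017 m³/s
Q = Σ q = 5.141 m³/s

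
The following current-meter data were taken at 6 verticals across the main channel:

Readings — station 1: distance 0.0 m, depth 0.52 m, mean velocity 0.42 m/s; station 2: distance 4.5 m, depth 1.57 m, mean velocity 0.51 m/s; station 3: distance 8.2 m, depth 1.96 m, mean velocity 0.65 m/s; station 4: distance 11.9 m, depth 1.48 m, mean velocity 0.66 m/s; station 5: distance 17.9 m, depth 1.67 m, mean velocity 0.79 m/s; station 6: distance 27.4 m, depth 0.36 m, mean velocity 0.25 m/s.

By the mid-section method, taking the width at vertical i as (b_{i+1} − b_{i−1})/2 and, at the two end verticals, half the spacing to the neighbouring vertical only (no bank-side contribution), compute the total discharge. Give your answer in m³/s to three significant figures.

w_1 = (4.5 − 0.0)/2 = 2.25 m; q_1 = 0.42 × 0.52 × 2.25 = 0.4914 m³/s
w_2 = (8.2 − 0.0)/2 = 4.1 m; q_2 = 0.51 × 1.57 × 4.1 = 3.283 m³/s
w_3 = (11.9 − 4.5)/2 = 3.7 m; q_3 = 0.65 × 1.96 × 3.7 = 4.714 m³/s
w_4 = (17.9 − 8.2)/2 = 4.85 m; q_4 = 0.66 × 1.48 × 4.85 = 4.737 m³/s
w_5 = (27.4 − 11.9)/2 = 7.75 m; q_5 = 0.79 × 1.67 × 7.75 = 10.22 m³/s
w_6 = (27.4 − 17.9)/2 = 4.75 m; q_6 = 0.25 × 0.36 × 4.75 = 0.4275 m³/s
Q = Σ qᵢ = 23.88 m³/s

23.9 m³/s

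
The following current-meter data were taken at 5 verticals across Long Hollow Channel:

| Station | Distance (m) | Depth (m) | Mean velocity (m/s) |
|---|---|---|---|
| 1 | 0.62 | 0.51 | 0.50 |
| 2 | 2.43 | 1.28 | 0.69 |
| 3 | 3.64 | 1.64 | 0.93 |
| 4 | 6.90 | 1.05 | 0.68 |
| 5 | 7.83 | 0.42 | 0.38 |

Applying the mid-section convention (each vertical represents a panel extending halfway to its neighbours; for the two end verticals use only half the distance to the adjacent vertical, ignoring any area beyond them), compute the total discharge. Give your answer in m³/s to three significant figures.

6.54 m³/s

w_1 = (2.43 − 0.62)/2 = 0.905 m; q_1 = 0.50 × 0.51 × 0.905 = 0.2308 m³/s
w_2 = (3.64 − 0.62)/2 = 1.51 m; q_2 = 0.69 × 1.28 × 1.51 = 1.334 m³/s
w_3 = (6.90 − 2.43)/2 = 2.235 m; q_3 = 0.93 × 1.64 × 2.235 = 3.409 m³/s
w_4 = (7.83 − 3.64)/2 = 2.095 m; q_4 = 0.68 × 1.05 × 2.095 = 1.496 m³/s
w_5 = (7.83 − 6.90)/2 = 0.465 m; q_5 = 0.38 × 0.42 × 0.465 = 0.07421 m³/s
Q = Σ qᵢ = 6.543 m³/s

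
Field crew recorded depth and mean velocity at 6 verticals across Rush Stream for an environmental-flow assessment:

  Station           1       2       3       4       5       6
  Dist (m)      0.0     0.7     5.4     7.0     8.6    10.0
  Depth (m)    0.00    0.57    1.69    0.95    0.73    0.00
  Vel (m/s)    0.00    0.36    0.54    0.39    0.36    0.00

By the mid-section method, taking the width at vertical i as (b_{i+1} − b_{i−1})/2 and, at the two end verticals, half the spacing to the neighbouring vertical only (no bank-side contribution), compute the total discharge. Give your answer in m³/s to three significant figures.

w_2 = (5.4 − 0.0)/2 = 2.7 m; q_2 = 0.36 × 0.57 × 2.7 = 0.5540 m³/s
w_3 = (7.0 − 0.7)/2 = 3.15 m; q_3 = 0.54 × 1.69 × 3.15 = 2.875 m³/s
w_4 = (8.6 − 5.4)/2 = 1.6 m; q_4 = 0.39 × 0.95 × 1.6 = 0.5928 m³/s
w_5 = (10.0 − 7.0)/2 = 1.5 m; q_5 = 0.36 × 0.73 × 1.5 = 0.3942 m³/s
Stations 1, 6 contribute zero (depth or velocity is 0).
Q = Σ qᵢ = 4.416 m³/s

4.42 m³/s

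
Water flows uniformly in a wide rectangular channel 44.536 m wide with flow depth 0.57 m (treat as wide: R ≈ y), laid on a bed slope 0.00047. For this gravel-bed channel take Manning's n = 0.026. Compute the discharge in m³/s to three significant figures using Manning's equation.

A = b·y = 44.536 × 0.57 = 25.39 m²
Wide channel: R ≈ y = 0.57 m
Q = (1/n)·A·R^(2/3)·S^(1/2) = (1/0.026) × 25.39 × 0.5700^(2/3) × 0.00047^(1/2) = 14.55 m³/s

14.6 m³/s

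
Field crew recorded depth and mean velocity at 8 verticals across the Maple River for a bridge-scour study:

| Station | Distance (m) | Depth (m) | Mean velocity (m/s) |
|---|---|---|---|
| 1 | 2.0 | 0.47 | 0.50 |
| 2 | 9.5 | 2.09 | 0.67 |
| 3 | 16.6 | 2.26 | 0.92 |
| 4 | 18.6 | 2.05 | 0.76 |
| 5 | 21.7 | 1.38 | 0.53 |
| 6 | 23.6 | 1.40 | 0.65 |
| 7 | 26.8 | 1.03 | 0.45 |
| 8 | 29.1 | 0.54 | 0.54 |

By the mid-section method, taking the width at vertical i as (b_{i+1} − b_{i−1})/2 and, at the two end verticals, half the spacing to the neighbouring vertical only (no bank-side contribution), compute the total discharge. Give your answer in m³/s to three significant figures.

30.3 m³/s

w_1 = (9.5 − 2.0)/2 = 3.75 m; q_1 = 0.50 × 0.47 × 3.75 = 0.8813 m³/s
w_2 = (16.6 − 2.0)/2 = 7.3 m; q_2 = 0.67 × 2.09 × 7.3 = 10.22 m³/s
w_3 = (18.6 − 9.5)/2 = 4.55 m; q_3 = 0.92 × 2.26 × 4.55 = 9.460 m³/s
w_4 = (21.7 − 16.6)/2 = 2.55 m; q_4 = 0.76 × 2.05 × 2.55 = 3.973 m³/s
w_5 = (23.6 − 18.6)/2 = 2.5 m; q_5 = 0.53 × 1.38 × 2.5 = 1.829 m³/s
w_6 = (26.8 − 21.7)/2 = 2.55 m; q_6 = 0.65 × 1.40 × 2.55 = 2.321 m³/s
w_7 = (29.1 − 23.6)/2 = 2.75 m; q_7 = 0.45 × 1.03 × 2.75 = 1.275 m³/s
w_8 = (29.1 − 26.8)/2 = 1.15 m; q_8 = 0.54 × 0.54 × 1.15 = 0.3353 m³/s
Q = Σ qᵢ = 30.30 m³/s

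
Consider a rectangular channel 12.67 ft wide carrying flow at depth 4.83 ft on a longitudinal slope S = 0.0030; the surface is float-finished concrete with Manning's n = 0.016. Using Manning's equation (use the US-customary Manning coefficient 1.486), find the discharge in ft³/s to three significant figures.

610 ft³/s

A = b·y = 12.67 × 4.83 = 61.20 ft²
P = b + 2y = 12.67 + 2×4.83 = 22.33 ft
R = A/P = 61.20/22.33 = 2.741 ft
Q = (1.486/n)·A·R^(2/3)·S^(1/2) = (1.486/0.016) × 61.20 × 2.741^(2/3) × 0.0030^(1/2) = 609.6 ft³/s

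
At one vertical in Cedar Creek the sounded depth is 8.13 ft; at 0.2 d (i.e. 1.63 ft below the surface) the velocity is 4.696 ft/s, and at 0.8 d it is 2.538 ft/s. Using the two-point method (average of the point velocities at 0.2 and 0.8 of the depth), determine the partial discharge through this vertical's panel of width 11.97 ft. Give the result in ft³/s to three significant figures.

352 ft³/s

v̄ = (4.696 + 2.538) / 2 = 3.617 ft/s
q = v̄ × d × w = 3.617 × 8.13 × 11.97 = 352.0 ft³/s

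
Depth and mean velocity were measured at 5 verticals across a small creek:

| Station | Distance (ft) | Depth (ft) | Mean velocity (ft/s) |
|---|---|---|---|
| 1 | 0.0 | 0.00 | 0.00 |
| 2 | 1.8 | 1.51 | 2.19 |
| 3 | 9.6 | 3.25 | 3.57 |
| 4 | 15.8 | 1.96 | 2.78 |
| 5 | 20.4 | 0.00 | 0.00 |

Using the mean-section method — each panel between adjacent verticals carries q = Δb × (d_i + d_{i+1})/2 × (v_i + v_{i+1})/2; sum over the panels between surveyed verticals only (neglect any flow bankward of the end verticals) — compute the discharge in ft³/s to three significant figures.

112 ft³/s

Panel 1-2: Δb = 1.8 ft, d̄ = (0.00+1.51)/2 = 0.755, v̄ = (0.00+2.19)/2 = 1.095 → q = 1.8×0.755×1.095 = 1.488 ft³/s
Panel 2-3: Δb = 7.8 ft, d̄ = (1.51+3.25)/2 = 2.38, v̄ = (2.19+3.57)/2 = 2.88 → q = 7.8×2.38×2.88 = 53.46 ft³/s
Panel 3-4: Δb = 6.2 ft, d̄ = (3.25+1.96)/2 = 2.605, v̄ = (3.57+2.78)/2 = 3.175 → q = 6.2×2.605×3.175 = 51.28 ft³/s
Panel 4-5: Δb = 4.6 ft, d̄ = (1.96+0.00)/2 = 0.98, v̄ = (2.78+0.00)/2 = 1.39 → q = 4.6×0.98×1.39 = 6.266 ft³/s
Q = Σ q = 112.5 ft³/s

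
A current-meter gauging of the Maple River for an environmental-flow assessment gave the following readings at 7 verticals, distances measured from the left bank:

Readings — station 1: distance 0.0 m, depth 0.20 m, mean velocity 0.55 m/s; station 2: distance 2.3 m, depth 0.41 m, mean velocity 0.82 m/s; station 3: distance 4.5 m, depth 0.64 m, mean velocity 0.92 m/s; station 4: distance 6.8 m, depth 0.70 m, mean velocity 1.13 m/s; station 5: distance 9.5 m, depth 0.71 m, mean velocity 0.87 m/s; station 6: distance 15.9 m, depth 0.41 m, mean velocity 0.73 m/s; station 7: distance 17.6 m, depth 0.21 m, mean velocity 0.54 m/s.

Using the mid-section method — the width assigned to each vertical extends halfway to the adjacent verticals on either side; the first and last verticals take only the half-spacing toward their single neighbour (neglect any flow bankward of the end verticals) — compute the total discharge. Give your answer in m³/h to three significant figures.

w_1 = (2.3 − 0.0)/2 = 1.15 m; q_1 = 0.55 × 0.20 × 1.15 = 0.1265 m³/s
w_2 = (4.5 − 0.0)/2 = 2.25 m; q_2 = 0.82 × 0.41 × 2.25 = 0.7565 m³/s
w_3 = (6.8 − 2.3)/2 = 2.25 m; q_3 = 0.92 × 0.64 × 2.25 = 1.325 m³/s
w_4 = (9.5 − 4.5)/2 = 2.5 m; q_4 = 1.13 × 0.70 × 2.5 = 1.978 m³/s
w_5 = (15.9 − 6.8)/2 = 4.55 m; q_5 = 0.87 × 0.71 × 4.55 = 2.811 m³/s
w_6 = (17.6 − 9.5)/2 = 4.05 m; q_6 = 0.73 × 0.41 × 4.05 = 1.212 m³/s
w_7 = (17.6 − 15.9)/2 = 0.85 m; q_7 = 0.54 × 0.21 × 0.85 = 0.09639 m³/s
Q = Σ qᵢ = 8.304 m³/s
= 8.304 × 3600 = 29900 m³/h

29900 m³/h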